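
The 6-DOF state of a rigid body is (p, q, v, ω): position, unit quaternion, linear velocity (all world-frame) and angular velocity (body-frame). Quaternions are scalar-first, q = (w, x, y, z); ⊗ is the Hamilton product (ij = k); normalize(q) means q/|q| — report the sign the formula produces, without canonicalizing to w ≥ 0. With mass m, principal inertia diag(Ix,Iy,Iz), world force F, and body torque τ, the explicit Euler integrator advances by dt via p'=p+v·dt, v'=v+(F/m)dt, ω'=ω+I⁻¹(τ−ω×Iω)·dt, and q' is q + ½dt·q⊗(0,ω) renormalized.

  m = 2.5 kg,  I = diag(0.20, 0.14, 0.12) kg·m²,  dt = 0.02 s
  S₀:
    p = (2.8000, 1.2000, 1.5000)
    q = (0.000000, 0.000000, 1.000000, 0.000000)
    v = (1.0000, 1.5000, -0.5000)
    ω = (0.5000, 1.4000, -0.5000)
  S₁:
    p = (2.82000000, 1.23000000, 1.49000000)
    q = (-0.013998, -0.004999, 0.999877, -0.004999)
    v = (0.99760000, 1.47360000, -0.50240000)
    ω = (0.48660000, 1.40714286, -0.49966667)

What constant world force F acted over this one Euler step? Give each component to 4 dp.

F = (-0.3000, -3.3000, -0.3000)

Δv = v₁−v₀ = (-0.00240000, -0.02640000, -0.00240000)
F = m·Δv/dt = (-0.3000, -3.3000, -0.3000)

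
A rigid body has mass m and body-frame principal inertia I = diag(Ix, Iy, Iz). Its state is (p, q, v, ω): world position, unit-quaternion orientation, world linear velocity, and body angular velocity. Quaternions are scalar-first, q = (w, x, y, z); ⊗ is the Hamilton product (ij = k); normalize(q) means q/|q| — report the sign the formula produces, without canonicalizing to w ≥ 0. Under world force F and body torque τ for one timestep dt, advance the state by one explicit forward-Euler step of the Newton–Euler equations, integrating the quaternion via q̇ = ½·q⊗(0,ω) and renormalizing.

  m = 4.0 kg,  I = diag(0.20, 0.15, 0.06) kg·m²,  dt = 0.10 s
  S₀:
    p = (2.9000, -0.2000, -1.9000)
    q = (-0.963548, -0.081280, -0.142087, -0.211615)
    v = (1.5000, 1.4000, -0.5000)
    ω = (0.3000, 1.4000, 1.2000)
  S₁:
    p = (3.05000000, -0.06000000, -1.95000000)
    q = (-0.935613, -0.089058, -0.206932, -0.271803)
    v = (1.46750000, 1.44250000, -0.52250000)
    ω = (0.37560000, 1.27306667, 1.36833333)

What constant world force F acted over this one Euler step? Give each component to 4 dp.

velocity change Δv = (-0.03250000, 0.04250000, -0.02250000)
applied force F = (-1.3000, 1.7000, -0.9000)

F = (-1.3000, 1.7000, -0.9000)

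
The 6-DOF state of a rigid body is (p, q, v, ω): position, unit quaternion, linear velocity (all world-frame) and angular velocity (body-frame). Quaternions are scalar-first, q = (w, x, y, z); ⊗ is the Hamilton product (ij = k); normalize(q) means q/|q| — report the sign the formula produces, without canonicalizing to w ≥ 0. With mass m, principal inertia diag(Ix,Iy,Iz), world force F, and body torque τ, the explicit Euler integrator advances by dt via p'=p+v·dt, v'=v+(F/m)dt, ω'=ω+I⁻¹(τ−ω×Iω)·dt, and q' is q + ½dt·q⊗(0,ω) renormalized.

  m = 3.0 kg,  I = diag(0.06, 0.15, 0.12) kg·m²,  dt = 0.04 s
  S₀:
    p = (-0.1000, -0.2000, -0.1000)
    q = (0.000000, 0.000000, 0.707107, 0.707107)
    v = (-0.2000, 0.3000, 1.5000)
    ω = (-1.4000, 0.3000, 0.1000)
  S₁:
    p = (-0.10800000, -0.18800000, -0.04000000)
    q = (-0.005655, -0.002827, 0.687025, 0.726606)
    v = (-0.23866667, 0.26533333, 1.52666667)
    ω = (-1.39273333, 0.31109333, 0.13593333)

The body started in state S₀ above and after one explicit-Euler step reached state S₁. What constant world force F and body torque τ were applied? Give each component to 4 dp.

F = (-2.9000, -2.6000, 2.0000)
τ = (0.0100, 0.0500, 0.0700)

ω₁ − ω₀ = (0.00726667, 0.01109333, 0.03593333)
I·α + gyro = (0.0100, 0.0500, 0.0700)
velocity change Δv = (-0.03866667, -0.03466667, 0.02666667)
m·(v₁−v₀)/dt = (-2.9000, -2.6000, 2.0000)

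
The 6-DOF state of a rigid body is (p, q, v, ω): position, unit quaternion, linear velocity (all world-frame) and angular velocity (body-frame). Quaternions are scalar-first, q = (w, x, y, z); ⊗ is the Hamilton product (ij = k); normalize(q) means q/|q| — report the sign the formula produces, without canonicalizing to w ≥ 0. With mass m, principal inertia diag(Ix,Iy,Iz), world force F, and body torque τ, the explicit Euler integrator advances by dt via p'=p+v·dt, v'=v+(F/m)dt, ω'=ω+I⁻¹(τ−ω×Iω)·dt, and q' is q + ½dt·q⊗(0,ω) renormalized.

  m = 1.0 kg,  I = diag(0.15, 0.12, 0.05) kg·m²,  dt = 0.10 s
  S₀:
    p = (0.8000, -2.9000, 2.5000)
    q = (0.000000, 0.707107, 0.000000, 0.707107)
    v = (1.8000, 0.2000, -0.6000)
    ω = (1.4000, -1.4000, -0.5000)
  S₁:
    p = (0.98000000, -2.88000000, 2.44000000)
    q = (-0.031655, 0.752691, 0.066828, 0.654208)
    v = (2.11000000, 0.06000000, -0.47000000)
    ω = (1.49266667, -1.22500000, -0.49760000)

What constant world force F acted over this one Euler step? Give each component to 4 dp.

Δv = v₁−v₀ = (0.31000000, -0.14000000, 0.13000000)
F = m·Δv/dt = (3.1000, -1.4000, 1.3000)

F = (3.1000, -1.4000, 1.3000)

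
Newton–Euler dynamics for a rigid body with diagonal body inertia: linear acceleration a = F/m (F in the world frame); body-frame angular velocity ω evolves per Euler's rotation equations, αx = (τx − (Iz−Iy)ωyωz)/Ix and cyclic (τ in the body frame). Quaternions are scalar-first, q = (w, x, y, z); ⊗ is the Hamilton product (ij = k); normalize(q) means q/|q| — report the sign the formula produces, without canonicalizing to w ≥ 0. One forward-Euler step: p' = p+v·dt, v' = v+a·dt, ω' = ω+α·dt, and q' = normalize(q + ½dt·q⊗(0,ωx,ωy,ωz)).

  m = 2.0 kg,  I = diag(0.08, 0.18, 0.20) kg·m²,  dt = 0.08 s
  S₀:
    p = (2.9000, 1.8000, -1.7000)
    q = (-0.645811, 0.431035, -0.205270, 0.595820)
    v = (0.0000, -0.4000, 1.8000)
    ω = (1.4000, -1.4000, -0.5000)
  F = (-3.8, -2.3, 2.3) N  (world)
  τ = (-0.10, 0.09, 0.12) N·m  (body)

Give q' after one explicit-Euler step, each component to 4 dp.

q' = (-0.6673, 0.4309, -0.1267, 0.5941)

Hamilton product q⊗(0,ω) = (-0.5929170, 0.0326476, 1.9538009, 0.0068345)
updated quaternion q' = (-0.6673, 0.4309, -0.1267, 0.5941)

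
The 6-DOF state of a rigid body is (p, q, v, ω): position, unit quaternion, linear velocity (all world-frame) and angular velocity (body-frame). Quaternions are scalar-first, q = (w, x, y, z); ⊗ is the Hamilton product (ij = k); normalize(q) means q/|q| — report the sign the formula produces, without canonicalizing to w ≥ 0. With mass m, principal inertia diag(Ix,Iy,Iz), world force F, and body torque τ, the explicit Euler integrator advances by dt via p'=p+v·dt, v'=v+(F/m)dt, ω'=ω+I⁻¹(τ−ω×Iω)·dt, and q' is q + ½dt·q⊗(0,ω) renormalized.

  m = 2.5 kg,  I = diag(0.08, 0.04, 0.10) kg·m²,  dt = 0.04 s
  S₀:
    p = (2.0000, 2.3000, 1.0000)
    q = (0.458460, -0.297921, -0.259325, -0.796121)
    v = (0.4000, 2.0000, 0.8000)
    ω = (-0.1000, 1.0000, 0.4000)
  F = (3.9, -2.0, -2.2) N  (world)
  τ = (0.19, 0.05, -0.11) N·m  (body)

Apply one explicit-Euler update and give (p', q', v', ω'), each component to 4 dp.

p' = (2.0160, 2.3800, 1.0320)
q' = (0.4693, -0.2849, -0.2461, -0.7987)
v' = (0.4624, 1.9680, 0.7648)
ω' = (-0.0170, 1.0492, 0.3544)

ω×(Iω) gyroscopic = (0.0240, 0.0008, 0.0040)
angular accel α = (2.0750, 1.2300, -1.1400)
ω' = ω + α·dt = (-0.0170, 1.0492, 0.3544)
Hamilton product q⊗(0,ω) = (0.5479813, 0.6465450, 0.6572405, -0.1404695)
q + ½dt·q⊗(0,ω), renormalized = (0.4693, -0.2849, -0.2461, -0.7987)
a = F/m = (1.5600, -0.8000, -0.8800)
new position p' = (2.0160, 2.3800, 1.0320)
v' = v + a·dt = (0.4624, 1.9680, 0.7648)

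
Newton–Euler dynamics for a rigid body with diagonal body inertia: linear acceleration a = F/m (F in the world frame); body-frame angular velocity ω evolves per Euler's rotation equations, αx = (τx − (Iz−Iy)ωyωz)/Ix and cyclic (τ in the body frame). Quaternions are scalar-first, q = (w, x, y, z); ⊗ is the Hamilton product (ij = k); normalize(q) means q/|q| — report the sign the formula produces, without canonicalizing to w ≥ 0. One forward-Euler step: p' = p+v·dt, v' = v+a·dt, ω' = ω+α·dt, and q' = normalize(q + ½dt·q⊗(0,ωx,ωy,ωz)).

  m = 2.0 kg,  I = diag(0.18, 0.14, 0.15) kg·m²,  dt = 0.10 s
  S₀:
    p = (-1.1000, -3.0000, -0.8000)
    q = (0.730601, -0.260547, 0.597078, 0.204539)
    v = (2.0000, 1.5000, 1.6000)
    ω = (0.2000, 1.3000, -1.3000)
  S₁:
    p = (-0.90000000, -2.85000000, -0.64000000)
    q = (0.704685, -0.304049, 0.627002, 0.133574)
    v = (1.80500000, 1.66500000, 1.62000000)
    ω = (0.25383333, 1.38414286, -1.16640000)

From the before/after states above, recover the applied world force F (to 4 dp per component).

Δv = v₁−v₀ = (-0.19500000, 0.16500000, 0.02000000)
F = m·Δv/dt = (-3.9000, 3.3000, 0.4000)

F = (-3.9000, 3.3000, 0.4000)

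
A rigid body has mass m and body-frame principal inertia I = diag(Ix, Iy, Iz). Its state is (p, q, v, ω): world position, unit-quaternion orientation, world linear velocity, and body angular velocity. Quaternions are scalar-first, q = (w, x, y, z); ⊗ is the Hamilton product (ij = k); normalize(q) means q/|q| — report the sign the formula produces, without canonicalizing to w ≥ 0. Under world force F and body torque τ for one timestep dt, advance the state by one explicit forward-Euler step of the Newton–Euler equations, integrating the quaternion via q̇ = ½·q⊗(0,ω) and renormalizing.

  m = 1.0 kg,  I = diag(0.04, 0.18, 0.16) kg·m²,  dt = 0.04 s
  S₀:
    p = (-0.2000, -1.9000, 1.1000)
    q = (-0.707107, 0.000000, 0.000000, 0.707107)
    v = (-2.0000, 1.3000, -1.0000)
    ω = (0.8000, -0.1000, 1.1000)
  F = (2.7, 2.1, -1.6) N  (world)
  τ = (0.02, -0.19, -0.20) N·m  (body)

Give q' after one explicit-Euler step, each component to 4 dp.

q⊗(0,ω) = (-0.7778177, -0.4949749, 0.6363963, -0.7778177)
q + ½dt·q⊗(0,ω), renormalized = (-0.7224, -0.0099, 0.0127, 0.6913)

q' = (-0.7224, -0.0099, 0.0127, 0.6913)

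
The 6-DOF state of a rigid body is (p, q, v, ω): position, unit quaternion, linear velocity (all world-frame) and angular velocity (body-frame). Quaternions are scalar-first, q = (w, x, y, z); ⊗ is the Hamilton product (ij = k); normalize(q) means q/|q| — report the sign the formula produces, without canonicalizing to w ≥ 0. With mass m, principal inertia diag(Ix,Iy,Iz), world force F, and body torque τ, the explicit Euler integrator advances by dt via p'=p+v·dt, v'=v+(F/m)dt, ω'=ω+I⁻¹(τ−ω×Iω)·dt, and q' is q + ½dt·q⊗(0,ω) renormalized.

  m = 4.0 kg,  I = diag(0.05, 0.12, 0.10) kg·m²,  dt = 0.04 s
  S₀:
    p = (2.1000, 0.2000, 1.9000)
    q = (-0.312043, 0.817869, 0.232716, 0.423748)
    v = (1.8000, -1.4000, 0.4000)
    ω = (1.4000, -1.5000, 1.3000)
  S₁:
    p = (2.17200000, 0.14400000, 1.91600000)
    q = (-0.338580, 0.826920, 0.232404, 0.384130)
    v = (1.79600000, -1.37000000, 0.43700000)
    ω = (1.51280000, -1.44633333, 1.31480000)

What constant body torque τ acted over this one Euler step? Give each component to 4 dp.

τ = (0.1800, 0.0700, -0.1100)

rate change Δω = (0.11280000, 0.05366667, 0.01480000)
τ = I·(Δω/dt) + ω₀×(Iω₀) = (0.1800, 0.0700, -0.1100)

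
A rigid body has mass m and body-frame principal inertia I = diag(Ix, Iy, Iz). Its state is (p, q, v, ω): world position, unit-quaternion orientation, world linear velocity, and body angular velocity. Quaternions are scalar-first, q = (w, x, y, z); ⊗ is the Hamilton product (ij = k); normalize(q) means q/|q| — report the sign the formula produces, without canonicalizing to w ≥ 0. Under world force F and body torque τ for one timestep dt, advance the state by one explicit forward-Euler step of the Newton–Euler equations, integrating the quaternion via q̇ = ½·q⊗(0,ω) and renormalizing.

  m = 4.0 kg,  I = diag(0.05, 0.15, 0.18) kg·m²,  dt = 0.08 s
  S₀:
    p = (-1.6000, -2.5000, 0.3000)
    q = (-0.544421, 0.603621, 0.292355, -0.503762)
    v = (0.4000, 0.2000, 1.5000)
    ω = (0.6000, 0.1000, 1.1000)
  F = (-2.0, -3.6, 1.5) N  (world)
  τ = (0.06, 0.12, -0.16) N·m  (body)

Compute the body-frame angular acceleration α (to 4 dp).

α = (1.1340, 1.3720, -0.9222)

ω×(Iω) gyroscopic = (0.0033, -0.0858, 0.0060)
angular accel α = (1.1340, 1.3720, -0.9222)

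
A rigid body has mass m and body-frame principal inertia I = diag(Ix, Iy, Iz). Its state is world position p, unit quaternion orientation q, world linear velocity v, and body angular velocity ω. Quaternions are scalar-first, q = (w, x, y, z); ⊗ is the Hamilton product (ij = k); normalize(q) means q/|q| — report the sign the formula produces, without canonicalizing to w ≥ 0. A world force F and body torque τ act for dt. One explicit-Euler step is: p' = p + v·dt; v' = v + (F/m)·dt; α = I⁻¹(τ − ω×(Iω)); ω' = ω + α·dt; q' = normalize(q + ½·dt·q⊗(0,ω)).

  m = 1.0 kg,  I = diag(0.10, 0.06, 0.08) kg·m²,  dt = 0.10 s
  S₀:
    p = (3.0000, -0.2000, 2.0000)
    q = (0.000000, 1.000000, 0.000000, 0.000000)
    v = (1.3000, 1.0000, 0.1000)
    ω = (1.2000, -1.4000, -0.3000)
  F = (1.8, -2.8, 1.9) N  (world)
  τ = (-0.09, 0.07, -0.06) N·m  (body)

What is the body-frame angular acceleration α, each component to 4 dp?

ω×(Iω) gyroscopic = (0.0084, -0.0072, 0.0672)
angular accel α = (-0.9840, 1.2867, -1.5900)

α = (-0.9840, 1.2867, -1.5900)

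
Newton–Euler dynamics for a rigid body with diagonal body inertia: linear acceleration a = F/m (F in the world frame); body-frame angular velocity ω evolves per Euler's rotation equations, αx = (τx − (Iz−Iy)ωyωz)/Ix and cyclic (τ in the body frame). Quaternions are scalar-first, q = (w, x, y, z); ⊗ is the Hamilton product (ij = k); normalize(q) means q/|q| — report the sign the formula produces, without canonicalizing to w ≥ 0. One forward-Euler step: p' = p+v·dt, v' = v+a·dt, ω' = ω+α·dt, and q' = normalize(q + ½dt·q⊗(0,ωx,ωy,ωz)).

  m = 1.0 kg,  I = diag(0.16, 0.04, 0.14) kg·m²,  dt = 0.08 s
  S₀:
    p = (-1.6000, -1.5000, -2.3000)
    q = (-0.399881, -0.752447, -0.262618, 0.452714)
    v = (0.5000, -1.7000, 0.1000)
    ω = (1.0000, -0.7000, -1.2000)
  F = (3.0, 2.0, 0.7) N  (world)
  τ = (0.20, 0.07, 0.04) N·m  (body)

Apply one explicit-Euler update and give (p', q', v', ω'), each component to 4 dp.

new position p' = (-1.5600, -1.6360, -2.2920)
v + (F/m)dt = (0.7400, -1.5400, 0.1560)
(τ − ω×Iω)/I = (0.7250, 2.3500, -0.3143)
new body rate ω' = (1.0580, -0.5120, -1.2251)
q⊗(0,ω) = (1.1118712, 0.2321604, -0.1703057, 1.2691881)
q' = normalize(q + ½dt·q⊗(0,ω)) = (-0.3546, -0.7414, -0.2688, 0.5023)

p' = (-1.5600, -1.6360, -2.2920)
q' = (-0.3546, -0.7414, -0.2688, 0.5023)
v' = (0.7400, -1.5400, 0.1560)
ω' = (1.0580, -0.5120, -1.2251)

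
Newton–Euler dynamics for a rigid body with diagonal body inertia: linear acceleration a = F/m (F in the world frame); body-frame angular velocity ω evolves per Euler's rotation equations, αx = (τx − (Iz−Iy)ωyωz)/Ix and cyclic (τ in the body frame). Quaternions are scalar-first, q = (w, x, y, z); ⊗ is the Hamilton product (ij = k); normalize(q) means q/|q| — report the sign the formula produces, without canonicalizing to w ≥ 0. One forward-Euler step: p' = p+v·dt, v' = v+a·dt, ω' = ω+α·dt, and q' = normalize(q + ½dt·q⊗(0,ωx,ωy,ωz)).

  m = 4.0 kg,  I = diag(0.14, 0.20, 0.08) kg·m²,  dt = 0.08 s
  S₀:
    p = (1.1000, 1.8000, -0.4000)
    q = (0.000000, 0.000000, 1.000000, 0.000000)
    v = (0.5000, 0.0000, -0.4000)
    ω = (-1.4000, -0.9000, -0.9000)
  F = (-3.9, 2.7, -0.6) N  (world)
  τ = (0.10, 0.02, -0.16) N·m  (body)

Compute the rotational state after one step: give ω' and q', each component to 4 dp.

ω' = (-1.2873, -0.9222, -1.1356)
q' = (0.0359, -0.0359, 0.9971, 0.0558)

gyro term ω×Iω = (-0.0972, 0.0756, 0.0756)
angular accel α = (1.4086, -0.2780, -2.9450)
new body rate ω' = (-1.2873, -0.9222, -1.1356)
q⊗(0,ω) = (0.9000000, -0.9000000, 0.0000000, 1.4000000)
q + ½dt·q⊗(0,ω), renormalized = (0.0359, -0.0359, 0.9971, 0.0558)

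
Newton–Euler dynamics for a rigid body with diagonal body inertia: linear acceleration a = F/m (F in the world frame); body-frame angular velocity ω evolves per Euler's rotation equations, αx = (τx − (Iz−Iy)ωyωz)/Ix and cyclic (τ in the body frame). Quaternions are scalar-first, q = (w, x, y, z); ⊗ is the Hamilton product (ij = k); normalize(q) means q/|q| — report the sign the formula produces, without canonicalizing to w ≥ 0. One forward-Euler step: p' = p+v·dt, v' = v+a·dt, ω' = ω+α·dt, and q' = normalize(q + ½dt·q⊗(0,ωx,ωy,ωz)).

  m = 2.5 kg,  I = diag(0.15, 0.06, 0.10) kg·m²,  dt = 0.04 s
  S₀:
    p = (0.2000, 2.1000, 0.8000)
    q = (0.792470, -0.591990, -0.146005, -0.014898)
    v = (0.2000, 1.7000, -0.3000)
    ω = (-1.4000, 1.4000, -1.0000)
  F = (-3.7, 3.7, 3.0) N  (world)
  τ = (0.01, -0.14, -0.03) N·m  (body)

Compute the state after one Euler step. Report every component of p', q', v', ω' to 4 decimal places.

a = (-1.4800, 1.4800, 1.2000)
new position p' = (0.2080, 2.1680, 0.7880)
v + (F/m)dt = (0.1408, 1.7592, -0.2520)
precession coupling ω×(Iω) = (-0.0560, 0.0700, 0.1764)
angular accel α = (0.4400, -3.5000, -2.0640)
ω' = ω + α·dt = (-1.3824, 1.2600, -1.0826)
q⊗(0,ω) = (-0.6392770, -0.9425958, 0.5383252, -1.8256630)
updated quaternion q' = (0.7789, -0.6102, -0.1351, -0.0514)

p' = (0.2080, 2.1680, 0.7880)
q' = (0.7789, -0.6102, -0.1351, -0.0514)
v' = (0.1408, 1.7592, -0.2520)
ω' = (-1.3824, 1.2600, -1.0826)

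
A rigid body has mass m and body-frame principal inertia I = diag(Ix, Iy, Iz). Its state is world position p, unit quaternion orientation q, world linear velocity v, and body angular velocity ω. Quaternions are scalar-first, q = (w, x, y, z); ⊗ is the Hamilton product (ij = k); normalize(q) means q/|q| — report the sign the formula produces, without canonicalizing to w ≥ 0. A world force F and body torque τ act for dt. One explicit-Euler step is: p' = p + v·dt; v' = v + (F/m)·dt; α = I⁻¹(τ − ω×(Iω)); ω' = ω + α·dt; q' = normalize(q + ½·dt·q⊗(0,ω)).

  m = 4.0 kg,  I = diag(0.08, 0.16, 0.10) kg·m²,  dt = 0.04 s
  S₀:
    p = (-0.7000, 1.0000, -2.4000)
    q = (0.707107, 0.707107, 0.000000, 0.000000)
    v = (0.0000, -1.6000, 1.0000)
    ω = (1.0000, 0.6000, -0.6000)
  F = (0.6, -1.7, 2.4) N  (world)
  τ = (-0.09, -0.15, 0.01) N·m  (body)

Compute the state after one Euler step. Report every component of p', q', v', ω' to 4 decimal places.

p' = (-0.7000, 0.9360, -2.3600)
q' = (0.6927, 0.7210, 0.0170, 0.0000)
v' = (0.0060, -1.6170, 1.0240)
ω' = (0.9442, 0.5595, -0.6152)

gyro term ω×Iω = (0.0216, 0.0120, 0.0480)
α = I⁻¹(τ − ω×Iω) = (-1.3950, -1.0125, -0.3800)
ω + α·dt = (0.9442, 0.5595, -0.6152)
2q̇ = q⊗(0,ω) = (-0.7071070, 0.7071070, 0.8485284, 0.0000000)
q' = normalize(q + ½dt·q⊗(0,ω)) = (0.6927, 0.7210, 0.0170, 0.0000)
new position p' = (-0.7000, 0.9360, -2.3600)
v' = v + a·dt = (0.0060, -1.6170, 1.0240)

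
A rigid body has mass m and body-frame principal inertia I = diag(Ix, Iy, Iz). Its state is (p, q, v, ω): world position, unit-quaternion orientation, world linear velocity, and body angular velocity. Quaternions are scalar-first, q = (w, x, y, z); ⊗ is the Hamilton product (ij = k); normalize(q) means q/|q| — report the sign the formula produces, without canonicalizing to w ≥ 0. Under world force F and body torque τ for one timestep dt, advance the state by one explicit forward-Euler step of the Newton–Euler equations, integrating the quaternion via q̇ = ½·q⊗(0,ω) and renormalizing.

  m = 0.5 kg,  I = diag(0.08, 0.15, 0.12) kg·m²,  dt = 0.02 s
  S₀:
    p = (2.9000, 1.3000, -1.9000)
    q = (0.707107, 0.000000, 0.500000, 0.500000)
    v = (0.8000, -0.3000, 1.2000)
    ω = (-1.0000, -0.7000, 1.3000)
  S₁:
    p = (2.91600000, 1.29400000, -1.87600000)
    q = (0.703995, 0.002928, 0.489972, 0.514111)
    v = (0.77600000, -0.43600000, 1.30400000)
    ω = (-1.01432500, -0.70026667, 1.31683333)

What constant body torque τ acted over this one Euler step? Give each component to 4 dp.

τ = (-0.0300, 0.0500, 0.1500)

Δω = ω₁−ω₀ = (-0.01432500, -0.00026667, 0.01683333)
precession coupling = (0.0273, 0.0520, 0.0490)
applied torque τ = (-0.0300, 0.0500, 0.1500)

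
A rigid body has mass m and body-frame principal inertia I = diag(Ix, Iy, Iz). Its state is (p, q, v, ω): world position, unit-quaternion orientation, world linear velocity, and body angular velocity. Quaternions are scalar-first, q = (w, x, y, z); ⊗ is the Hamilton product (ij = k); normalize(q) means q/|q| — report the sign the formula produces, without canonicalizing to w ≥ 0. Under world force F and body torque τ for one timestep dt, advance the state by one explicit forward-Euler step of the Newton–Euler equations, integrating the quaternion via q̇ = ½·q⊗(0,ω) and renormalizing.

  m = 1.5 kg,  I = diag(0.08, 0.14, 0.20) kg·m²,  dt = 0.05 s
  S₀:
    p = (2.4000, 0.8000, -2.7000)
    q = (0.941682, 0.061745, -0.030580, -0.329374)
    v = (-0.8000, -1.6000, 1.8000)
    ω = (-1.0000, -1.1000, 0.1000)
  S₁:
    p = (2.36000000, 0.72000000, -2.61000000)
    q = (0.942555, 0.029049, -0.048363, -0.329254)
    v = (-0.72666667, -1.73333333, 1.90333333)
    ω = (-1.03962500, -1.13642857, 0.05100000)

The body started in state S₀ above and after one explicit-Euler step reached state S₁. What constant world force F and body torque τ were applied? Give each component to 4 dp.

Δv = v₁−v₀ = (0.07333333, -0.13333333, 0.10333333)
m·(v₁−v₀)/dt = (2.2000, -4.0000, 3.1000)
rate change Δω = (-0.03962500, -0.03642857, -0.04900000)
ω₀×(Iω₀) = (-0.0066, 0.0120, 0.0660)
τ = I·(Δω/dt) + ω₀×(Iω₀) = (-0.0700, -0.0900, -0.1300)

F = (2.2000, -4.0000, 3.1000)
τ = (-0.0700, -0.0900, -0.1300)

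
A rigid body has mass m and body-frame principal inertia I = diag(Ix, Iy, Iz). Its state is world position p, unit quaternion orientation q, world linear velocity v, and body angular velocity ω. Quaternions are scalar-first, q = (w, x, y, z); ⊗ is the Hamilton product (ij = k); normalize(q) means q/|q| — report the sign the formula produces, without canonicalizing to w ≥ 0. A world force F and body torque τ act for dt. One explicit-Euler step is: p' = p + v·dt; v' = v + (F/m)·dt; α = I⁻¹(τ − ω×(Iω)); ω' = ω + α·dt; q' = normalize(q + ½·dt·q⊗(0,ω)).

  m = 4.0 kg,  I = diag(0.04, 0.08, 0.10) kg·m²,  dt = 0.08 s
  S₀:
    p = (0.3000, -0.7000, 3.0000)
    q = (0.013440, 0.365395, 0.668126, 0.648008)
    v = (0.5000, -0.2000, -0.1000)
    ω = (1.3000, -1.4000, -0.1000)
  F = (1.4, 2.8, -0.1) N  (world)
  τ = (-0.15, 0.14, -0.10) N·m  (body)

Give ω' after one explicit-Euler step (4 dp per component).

ω' = (0.9944, -1.2678, -0.1218)

gyro term ω×Iω = (0.0028, 0.0078, -0.0728)
angular accel α = (-3.8200, 1.6525, -0.2720)
ω' = ω + α·dt = (0.9944, -1.2678, -0.1218)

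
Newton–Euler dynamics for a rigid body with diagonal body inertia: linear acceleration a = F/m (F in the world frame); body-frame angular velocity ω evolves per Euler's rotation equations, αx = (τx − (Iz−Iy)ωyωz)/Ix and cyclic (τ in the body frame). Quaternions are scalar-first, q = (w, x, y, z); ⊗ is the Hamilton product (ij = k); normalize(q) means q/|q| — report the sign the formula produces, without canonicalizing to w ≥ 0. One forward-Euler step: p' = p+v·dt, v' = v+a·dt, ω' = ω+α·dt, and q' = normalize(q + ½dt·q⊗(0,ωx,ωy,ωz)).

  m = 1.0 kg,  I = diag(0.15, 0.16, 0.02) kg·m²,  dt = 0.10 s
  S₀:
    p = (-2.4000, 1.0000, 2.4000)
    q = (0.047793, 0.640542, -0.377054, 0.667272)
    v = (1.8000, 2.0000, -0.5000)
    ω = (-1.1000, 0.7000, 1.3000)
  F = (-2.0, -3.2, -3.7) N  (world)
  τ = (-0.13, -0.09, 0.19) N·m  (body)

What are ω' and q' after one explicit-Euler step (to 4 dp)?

ω' = (-1.1017, 0.7599, 2.2885)
q' = (0.0526, 0.5876, -0.4518, 0.6692)

ω×(Iω) gyroscopic = (-0.1274, -0.1859, -0.0077)
α = I⁻¹(τ − ω×Iω) = (-0.0173, 0.5994, 9.8850)
ω' = ω + α·dt = (-1.1017, 0.7599, 2.2885)
2q̇ = q⊗(0,ω) = (0.1010804, -1.0098329, -1.5332487, 0.0957509)
q + ½dt·q⊗(0,ω), renormalized = (0.0526, 0.5876, -0.4518, 0.6692)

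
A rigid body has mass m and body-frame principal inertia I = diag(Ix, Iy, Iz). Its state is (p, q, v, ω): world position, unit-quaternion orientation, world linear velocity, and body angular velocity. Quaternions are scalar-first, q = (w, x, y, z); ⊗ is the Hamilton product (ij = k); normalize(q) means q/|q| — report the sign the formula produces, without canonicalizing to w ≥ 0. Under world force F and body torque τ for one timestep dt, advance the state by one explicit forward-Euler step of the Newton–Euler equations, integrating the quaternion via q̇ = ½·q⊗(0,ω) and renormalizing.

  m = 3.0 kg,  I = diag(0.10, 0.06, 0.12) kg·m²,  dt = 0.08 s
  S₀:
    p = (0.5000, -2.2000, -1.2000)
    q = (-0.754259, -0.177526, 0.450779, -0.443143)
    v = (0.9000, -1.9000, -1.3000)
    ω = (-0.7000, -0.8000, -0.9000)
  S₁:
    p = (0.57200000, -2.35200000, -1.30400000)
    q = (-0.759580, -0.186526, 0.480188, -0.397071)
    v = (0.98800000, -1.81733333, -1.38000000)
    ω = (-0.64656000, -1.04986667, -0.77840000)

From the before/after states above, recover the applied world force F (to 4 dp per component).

v₁ − v₀ = (0.08800000, 0.08266667, -0.08000000)
m·(v₁−v₀)/dt = (3.3000, 3.1000, -3.0000)

F = (3.3000, 3.1000, -3.0000)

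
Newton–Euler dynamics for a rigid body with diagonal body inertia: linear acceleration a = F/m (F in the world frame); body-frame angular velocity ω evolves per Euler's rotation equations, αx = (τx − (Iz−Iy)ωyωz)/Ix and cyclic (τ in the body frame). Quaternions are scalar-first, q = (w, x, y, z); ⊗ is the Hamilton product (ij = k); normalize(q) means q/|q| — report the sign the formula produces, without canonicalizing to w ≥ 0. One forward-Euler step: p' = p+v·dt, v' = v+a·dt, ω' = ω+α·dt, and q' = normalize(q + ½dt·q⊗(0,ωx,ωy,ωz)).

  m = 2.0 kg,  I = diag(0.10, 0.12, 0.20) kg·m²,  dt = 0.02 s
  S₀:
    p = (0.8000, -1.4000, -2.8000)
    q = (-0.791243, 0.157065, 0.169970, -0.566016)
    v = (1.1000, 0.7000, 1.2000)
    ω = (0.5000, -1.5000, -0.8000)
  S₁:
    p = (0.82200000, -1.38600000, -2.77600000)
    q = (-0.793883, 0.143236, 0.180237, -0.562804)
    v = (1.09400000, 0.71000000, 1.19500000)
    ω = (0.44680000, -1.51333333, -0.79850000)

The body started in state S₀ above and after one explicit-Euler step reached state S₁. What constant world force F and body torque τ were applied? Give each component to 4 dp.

ω₁ − ω₀ = (-0.05320000, -0.01333333, 0.00150000)
ω₀×(Iω₀) = (0.0960, 0.0400, -0.0150)
applied torque τ = (-0.1700, -0.0400, 0.0000)
Δv = v₁−v₀ = (-0.00600000, 0.01000000, -0.00500000)
m·(v₁−v₀)/dt = (-0.6000, 1.0000, -0.5000)

F = (-0.6000, 1.0000, -0.5000)
τ = (-0.1700, -0.0400, 0.0000)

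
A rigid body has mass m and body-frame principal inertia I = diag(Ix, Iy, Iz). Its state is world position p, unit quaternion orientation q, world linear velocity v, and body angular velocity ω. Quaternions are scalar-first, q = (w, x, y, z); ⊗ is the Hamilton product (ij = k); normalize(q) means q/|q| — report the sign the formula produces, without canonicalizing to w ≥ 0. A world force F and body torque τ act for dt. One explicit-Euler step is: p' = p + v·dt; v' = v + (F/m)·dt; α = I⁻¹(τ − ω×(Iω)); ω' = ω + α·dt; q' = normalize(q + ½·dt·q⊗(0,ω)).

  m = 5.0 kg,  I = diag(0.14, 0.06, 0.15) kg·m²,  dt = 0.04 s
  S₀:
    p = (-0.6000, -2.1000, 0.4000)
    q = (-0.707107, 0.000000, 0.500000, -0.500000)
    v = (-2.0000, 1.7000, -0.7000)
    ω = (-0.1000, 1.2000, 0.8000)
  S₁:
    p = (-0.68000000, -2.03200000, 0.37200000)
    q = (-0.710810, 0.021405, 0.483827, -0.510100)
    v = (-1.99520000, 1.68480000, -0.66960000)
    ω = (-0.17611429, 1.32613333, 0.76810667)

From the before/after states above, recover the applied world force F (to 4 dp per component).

v₁ − v₀ = (0.00480000, -0.01520000, 0.03040000)
applied force F = (0.6000, -1.9000, 3.8000)

F = (0.6000, -1.9000, 3.8000)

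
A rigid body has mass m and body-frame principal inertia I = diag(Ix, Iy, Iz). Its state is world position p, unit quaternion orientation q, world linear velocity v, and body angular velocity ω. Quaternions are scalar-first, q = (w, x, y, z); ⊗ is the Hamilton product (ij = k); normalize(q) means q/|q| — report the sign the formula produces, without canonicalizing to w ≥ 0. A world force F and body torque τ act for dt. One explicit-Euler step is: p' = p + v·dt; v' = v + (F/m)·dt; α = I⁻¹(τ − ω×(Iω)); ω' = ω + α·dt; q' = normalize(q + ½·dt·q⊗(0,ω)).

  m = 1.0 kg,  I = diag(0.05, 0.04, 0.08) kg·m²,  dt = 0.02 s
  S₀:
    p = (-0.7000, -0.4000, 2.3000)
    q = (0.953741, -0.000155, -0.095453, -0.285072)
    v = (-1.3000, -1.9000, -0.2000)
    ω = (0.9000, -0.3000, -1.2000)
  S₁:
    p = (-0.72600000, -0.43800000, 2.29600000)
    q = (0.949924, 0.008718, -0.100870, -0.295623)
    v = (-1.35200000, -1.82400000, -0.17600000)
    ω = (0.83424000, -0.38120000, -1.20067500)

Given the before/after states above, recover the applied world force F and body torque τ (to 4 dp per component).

rate change Δω = (-0.06576000, -0.08120000, -0.00067500)
ω₀×(Iω₀) = (0.0144, 0.0324, 0.0027)
τ = I·(Δω/dt) + ω₀×(Iω₀) = (-0.1500, -0.1300, 0.0000)
v₁ − v₀ = (-0.05200000, 0.07600000, 0.02400000)
m·(v₁−v₀)/dt = (-2.6000, 3.8000, 1.2000)

F = (-2.6000, 3.8000, 1.2000)
τ = (-0.1500, -0.1300, 0.0000)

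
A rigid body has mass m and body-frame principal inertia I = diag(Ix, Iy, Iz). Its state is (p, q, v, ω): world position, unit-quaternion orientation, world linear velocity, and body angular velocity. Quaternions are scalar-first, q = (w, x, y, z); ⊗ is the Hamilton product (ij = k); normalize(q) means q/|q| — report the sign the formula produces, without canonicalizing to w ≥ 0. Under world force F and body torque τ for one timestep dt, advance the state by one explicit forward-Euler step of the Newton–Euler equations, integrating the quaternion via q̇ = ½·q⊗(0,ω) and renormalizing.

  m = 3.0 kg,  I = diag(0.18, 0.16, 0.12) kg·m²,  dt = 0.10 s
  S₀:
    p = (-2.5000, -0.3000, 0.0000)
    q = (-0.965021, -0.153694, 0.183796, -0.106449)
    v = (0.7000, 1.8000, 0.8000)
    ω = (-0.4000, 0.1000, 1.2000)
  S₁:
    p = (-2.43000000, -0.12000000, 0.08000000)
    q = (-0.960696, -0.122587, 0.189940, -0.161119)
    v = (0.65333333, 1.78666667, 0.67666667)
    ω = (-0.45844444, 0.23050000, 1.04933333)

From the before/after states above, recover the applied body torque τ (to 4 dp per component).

τ = (-0.1100, 0.1800, -0.1800)

rate change Δω = (-0.05844444, 0.13050000, -0.15066667)
gyro term ω₀×Iω₀ = (-0.0048, -0.0288, 0.0008)
τ = I·(Δω/dt) + ω₀×(Iω₀) = (-0.1100, 0.1800, -0.1800)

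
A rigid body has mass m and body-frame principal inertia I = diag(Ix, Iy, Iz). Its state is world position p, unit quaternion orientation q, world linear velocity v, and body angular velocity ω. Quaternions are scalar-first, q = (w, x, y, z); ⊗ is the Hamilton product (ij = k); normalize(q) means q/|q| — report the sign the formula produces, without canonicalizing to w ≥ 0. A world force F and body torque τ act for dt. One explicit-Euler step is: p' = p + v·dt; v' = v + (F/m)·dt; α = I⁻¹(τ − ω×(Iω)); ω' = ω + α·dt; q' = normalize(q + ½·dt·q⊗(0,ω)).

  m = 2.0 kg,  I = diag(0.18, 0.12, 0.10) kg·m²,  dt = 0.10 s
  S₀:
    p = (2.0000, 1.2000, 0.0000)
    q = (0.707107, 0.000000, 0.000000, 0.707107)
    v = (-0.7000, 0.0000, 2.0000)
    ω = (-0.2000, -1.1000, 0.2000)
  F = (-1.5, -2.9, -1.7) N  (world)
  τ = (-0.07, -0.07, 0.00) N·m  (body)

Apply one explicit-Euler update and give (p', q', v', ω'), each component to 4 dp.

p' = (1.9300, 1.2000, 0.2000)
q' = (0.6989, 0.0318, -0.0459, 0.7130)
v' = (-0.7750, -0.1450, 1.9150)
ω' = (-0.2413, -1.1557, 0.2132)

angular accel α = (-0.4133, -0.5567, 0.1320)
ω' = ω + α·dt = (-0.2413, -1.1557, 0.2132)
q⊗(0,ω) = (-0.1414214, 0.6363963, -0.9192391, 0.1414214)
q + ½dt·q⊗(0,ω), renormalized = (0.6989, 0.0318, -0.0459, 0.7130)
a = (-0.7500, -1.4500, -0.8500)
new position p' = (1.9300, 1.2000, 0.2000)
v' = v + a·dt = (-0.7750, -0.1450, 1.9150)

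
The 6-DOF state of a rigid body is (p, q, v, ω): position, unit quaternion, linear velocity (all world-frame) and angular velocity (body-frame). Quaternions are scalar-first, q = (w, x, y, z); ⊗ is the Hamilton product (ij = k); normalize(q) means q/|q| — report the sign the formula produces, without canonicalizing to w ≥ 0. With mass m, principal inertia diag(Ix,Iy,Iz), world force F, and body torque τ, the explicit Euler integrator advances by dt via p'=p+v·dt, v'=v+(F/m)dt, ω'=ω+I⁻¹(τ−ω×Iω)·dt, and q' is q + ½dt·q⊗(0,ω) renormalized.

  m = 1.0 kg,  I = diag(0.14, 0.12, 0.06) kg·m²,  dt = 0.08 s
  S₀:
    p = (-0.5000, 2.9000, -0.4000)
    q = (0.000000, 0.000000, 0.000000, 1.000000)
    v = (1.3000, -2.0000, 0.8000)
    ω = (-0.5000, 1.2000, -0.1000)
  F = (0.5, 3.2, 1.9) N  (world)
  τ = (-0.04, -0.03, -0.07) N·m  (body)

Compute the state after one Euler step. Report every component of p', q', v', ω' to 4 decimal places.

new position p' = (-0.3960, 2.7400, -0.3360)
v' = v + a·dt = (1.3400, -1.7440, 0.9520)
α = I⁻¹(τ − ω×Iω) = (-0.3371, -0.2833, -1.3667)
ω + α·dt = (-0.5270, 1.1773, -0.2093)
q⊗(0,ω) = (0.1000000, -1.2000000, -0.5000000, 0.0000000)
q' = normalize(q + ½dt·q⊗(0,ω)) = (0.0040, -0.0479, -0.0200, 0.9986)

p' = (-0.3960, 2.7400, -0.3360)
q' = (0.0040, -0.0479, -0.0200, 0.9986)
v' = (1.3400, -1.7440, 0.9520)
ω' = (-0.5270, 1.1773, -0.2093)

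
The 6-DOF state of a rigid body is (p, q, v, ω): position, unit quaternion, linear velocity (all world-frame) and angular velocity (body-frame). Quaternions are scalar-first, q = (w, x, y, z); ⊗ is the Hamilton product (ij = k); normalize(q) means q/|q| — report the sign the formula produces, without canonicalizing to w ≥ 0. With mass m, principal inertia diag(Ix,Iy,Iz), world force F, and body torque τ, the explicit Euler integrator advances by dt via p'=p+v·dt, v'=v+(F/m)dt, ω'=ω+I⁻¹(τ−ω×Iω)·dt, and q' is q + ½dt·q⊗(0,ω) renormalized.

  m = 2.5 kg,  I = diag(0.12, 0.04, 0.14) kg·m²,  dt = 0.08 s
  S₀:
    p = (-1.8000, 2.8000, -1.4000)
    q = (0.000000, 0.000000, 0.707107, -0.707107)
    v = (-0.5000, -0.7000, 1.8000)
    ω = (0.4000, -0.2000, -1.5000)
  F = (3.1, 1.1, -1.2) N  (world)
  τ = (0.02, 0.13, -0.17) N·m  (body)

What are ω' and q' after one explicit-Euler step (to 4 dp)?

(τ − ω×Iω)/I = (-0.0833, 2.9500, -1.2600)
new body rate ω' = (0.3933, 0.0360, -1.6008)
Hamilton product q⊗(0,ω) = (-0.9192391, -1.2020819, -0.2828428, -0.2828428)
q + ½dt·q⊗(0,ω), renormalized = (-0.0367, -0.0480, 0.6944, -0.7170)

ω' = (0.3933, 0.0360, -1.6008)
q' = (-0.0367, -0.0480, 0.6944, -0.7170)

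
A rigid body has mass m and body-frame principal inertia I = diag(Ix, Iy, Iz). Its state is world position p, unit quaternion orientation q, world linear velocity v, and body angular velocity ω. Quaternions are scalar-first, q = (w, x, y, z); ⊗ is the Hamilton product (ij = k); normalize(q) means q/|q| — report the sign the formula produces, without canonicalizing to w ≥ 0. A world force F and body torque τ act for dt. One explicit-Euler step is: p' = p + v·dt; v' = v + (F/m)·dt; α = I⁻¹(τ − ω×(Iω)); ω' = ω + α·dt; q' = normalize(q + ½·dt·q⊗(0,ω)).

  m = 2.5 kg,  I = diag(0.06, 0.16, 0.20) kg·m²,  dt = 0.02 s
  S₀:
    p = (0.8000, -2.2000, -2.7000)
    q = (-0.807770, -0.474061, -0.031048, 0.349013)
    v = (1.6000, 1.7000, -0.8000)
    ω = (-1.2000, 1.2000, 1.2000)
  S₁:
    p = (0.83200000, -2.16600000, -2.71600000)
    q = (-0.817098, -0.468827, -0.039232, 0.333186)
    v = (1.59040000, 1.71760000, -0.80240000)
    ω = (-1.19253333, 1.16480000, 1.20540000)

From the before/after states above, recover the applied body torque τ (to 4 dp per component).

τ = (0.0800, -0.0800, -0.0900)

ω₁ − ω₀ = (0.00746667, -0.03520000, 0.00540000)
precession coupling = (0.0576, 0.2016, -0.1440)
I·α + gyro = (0.0800, -0.0800, -0.0900)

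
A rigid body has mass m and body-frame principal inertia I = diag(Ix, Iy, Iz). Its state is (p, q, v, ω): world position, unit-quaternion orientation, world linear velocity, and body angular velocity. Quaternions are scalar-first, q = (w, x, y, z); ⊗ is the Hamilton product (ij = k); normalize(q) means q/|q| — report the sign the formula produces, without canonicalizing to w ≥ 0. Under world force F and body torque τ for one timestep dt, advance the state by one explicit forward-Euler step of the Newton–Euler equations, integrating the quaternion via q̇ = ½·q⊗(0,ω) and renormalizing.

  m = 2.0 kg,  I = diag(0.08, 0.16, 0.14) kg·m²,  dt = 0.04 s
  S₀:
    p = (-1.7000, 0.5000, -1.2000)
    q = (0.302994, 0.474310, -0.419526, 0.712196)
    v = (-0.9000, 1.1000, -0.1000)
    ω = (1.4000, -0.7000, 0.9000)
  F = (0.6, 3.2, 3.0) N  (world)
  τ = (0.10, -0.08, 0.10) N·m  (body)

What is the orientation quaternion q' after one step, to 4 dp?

q' = (0.2708, 0.4849, -0.4121, 0.7223)

q⊗(0,ω) = (-1.5986786, 0.5451554, 0.3580996, 0.5280140)
updated quaternion q' = (0.2708, 0.4849, -0.4121, 0.7223)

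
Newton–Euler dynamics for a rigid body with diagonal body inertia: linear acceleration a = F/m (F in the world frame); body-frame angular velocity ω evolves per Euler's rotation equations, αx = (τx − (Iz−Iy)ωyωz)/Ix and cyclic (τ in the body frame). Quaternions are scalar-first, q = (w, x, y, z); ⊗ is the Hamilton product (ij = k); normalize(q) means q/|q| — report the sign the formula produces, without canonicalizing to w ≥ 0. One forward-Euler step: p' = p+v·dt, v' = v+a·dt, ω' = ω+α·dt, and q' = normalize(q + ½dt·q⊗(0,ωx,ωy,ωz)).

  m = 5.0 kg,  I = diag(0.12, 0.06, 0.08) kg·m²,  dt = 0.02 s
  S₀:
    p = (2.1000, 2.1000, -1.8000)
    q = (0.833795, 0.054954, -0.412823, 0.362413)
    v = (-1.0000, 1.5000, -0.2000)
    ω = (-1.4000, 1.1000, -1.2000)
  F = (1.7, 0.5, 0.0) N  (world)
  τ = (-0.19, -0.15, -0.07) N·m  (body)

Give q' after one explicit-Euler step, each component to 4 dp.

q' = (0.8433, 0.0442, -0.4080, 0.3472)

2q̇ = q⊗(0,ω) = (0.9659365, -1.0705797, 0.4757411, -1.5180568)
updated quaternion q' = (0.8433, 0.0442, -0.4080, 0.3472)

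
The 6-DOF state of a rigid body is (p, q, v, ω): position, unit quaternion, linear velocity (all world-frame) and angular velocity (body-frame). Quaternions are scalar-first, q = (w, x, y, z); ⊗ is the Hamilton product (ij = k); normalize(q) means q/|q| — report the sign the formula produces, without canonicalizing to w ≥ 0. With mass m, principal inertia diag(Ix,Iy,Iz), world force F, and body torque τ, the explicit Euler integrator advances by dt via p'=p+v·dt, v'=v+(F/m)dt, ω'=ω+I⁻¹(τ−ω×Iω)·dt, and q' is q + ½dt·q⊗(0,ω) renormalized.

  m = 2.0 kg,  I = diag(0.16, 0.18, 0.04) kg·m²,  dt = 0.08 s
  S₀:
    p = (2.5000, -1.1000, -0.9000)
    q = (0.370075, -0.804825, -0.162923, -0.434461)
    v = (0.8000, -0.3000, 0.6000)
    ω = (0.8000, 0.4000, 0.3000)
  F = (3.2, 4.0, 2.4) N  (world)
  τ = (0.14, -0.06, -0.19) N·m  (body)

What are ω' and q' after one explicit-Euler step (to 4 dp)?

gyro term ω×Iω = (-0.0168, 0.0288, 0.0064)
(τ − ω×Iω)/I = (0.9800, -0.4933, -4.9100)
ω' = ω + α·dt = (0.8784, 0.3605, -0.0928)
q⊗(0,ω) = (0.8393675, 0.4209675, 0.0419087, -0.0805691)
updated quaternion q' = (0.4034, -0.7874, -0.1611, -0.4374)

ω' = (0.8784, 0.3605, -0.0928)
q' = (0.4034, -0.7874, -0.1611, -0.4374)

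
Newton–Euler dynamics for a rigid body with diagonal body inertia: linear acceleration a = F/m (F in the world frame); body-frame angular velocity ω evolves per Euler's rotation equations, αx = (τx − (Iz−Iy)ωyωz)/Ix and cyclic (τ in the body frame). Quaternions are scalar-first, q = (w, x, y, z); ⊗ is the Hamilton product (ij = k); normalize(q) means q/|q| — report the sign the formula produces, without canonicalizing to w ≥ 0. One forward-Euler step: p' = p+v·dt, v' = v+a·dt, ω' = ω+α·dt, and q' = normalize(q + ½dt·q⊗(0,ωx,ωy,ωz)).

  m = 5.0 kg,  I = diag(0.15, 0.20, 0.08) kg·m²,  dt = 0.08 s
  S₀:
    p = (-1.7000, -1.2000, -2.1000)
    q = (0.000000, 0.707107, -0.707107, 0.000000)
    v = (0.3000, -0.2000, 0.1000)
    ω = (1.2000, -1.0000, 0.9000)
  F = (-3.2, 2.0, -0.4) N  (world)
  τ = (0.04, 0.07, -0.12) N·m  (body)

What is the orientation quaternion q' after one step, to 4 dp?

q' = (-0.0621, 0.6799, -0.7307, 0.0056)

Hamilton product q⊗(0,ω) = (-1.5556354, -0.6363963, -0.6363963, 0.1414214)
q' = normalize(q + ½dt·q⊗(0,ω)) = (-0.0621, 0.6799, -0.7307, 0.0056)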